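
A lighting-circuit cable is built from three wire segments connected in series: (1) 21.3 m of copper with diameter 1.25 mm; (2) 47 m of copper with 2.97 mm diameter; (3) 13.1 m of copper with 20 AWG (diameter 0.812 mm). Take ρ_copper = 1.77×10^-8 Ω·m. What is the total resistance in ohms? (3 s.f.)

Seg 1: A = π(d/2)² = π(6.2500e-04 m)² = 1.227e-06 m²
R_1 = (1.77×10^-8)(21.3)/(1.227e-06) = 0.3072 Ω
Seg 2: A = π(d/2)² = π(1.4850e-03 m)² = 6.928e-06 m²
R_2 = (1.77×10^-8)(47)/(6.928e-06) = 0.1201 Ω
Seg 3: A = π(0.812/2 mm)² = π(4.0600e-04 m)² = 5.178e-07 m²
R_3 = (1.77×10^-8)(13.1)/(5.178e-07) = 0.4478 Ω
R_total = R_1 + R_2 + R_3 = 0.875 Ω

0.875 Ω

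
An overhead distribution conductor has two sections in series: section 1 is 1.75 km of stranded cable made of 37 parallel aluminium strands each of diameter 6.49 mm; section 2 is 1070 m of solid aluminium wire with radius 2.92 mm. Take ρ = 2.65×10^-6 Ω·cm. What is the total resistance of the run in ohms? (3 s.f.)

1.10 Ω

ρ = 2.65×10^-6 Ω·cm = 2.65×10^-8 Ω·m
Section 1: A_strand = π(3.2450e-03)² = 3.308e-05 m²; R₁ = ρL/(N·A_s) = (2.65×10^-8)(1750)/(37×3.308e-05) = 0.03789 Ω
Section 2: A = πr² = π(2.9200e-03 m)² = 2.679e-05 m²
R₂ = (2.65×10^-8)(1070)/(2.679e-05) = 1.059 Ω
R = R₁ + R₂ = 1.10 Ω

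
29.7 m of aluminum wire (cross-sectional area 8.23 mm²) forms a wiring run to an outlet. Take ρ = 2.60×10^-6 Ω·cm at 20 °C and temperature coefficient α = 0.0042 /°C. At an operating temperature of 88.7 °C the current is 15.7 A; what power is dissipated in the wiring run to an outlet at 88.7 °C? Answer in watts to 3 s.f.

29.8 W

ρ = 2.60×10^-6 Ω·cm = 2.60×10^-8 Ω·m
A = 8.23 mm² = 8.230e-06 m²
R₍20₎ = ρL/A = (2.60×10^-8)(29.7)/(8.230e-06) = 0.09383 Ω
R₍88.7₎ = R₍20₎(1 + αΔT) = 0.09383 × (1 + 0.0042×68.7) = 0.1209 Ω
P = I²R = (15.7)² × 0.1209 = 29.8 W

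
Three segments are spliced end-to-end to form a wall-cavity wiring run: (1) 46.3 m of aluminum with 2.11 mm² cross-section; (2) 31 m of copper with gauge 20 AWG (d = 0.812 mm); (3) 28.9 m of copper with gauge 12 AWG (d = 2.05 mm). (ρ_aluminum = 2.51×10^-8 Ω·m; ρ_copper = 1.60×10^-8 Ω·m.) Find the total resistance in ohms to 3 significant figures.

Seg 1: A = 2.11 mm² = 2.110e-06 m²
R_1 = (2.51×10^-8)(46.3)/(2.110e-06) = 0.5508 Ω
Seg 2: A = π(0.812/2 mm)² = π(4.0600e-04 m)² = 5.178e-07 m²
R_2 = (1.60×10^-8)(31)/(5.178e-07) = 0.9578 Ω
Seg 3: A = π(2.05/2 mm)² = π(1.0250e-03 m)² = 3.301e-06 m²
R_3 = (1.60×10^-8)(28.9)/(3.301e-06) = 0.1401 Ω
R_total = R_1 + R_2 + R_3 = 1.65 Ω

1.65 Ω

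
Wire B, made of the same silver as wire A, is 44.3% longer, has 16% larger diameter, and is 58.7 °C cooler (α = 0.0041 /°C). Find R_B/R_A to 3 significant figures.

R ∝ ρL/d² with ρ ∝ (1+αΔT), so R_B/R_A = (1 + 44.3/100) × (1 + 16/100)⁻² × (1 − 0.0041×58.7)
= 1.443 × 0.7432 × 0.7593 = 0.814

0.814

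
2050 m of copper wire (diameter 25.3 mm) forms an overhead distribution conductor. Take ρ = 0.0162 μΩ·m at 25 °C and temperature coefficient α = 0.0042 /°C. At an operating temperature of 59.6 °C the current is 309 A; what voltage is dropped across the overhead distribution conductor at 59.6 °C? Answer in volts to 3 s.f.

ρ = 0.0162 μΩ·m = 1.62×10^-8 Ω·m
A = π(d/2)² = π(1.2650e-02 m)² = 5.027e-04 m²
R₍25₎ = ρL/A = (1.62×10^-8)(2050)/(5.027e-04) = 0.06606 Ω
R₍59.6₎ = R₍25₎(1 + αΔT) = 0.06606 × (1 + 0.0042×34.6) = 0.07566 Ω
V = IR = 309 × 0.07566 = 23.4 V

23.4 V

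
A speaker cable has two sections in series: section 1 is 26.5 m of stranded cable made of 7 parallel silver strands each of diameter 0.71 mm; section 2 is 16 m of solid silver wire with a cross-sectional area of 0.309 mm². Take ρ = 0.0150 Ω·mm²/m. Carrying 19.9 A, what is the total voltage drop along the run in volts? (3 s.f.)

ρ = 0.0150 Ω·mm²/m = 1.50×10^-8 Ω·m
Section 1: A_strand = π(3.5500e-04)² = 3.959e-07 m²; R₁ = ρL/(N·A_s) = (1.50×10^-8)(26.5)/(7×3.959e-07) = 0.1434 Ω
Section 2: A = 0.309 mm² = 3.090e-07 m²
R₂ = (1.50×10^-8)(16)/(3.090e-07) = 0.7767 Ω
R = R₁ + R₂ = 0.9201 Ω
V = IR = 19.9 × 0.9201 = 18.3 V

18.3 V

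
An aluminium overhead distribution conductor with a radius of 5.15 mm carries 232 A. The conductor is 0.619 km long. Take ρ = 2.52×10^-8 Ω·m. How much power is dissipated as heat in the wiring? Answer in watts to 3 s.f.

10100 W

A = πr² = π(5.1500e-03 m)² = 8.332e-05 m²
R = ρL/A = (2.52×10^-8)(619)/(8.332e-05) = 0.1872 Ω
P = I²R = (232)² × 0.1872 = 10100 W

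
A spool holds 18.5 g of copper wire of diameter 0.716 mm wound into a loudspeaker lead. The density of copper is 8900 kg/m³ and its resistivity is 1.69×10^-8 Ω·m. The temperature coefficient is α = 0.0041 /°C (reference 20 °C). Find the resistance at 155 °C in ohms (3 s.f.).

0.337 Ω

A = π(d/2)² = π(3.5800e-04 m)² = 4.0264e-07 m²
L = m/(density·A) = 0.0185/(8900×4.0264e-07) = 5.163 m
R = ρL/A = (1.69×10^-8)(5.163)/(4.0264e-07) = 0.2167 Ω
R(155 °C) = 0.2167 × (1 + 0.0041×135) = 0.337 Ω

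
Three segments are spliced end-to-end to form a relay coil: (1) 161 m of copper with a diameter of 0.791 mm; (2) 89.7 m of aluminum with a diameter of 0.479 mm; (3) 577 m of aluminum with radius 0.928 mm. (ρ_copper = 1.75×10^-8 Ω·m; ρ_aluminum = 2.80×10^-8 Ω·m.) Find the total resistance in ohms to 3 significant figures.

25.6 Ω

Seg 1: A = π(d/2)² = π(3.9550e-04 m)² = 4.914e-07 m²
R_1 = (1.75×10^-8)(161)/(4.914e-07) = 5.734 Ω
Seg 2: A = π(d/2)² = π(2.3950e-04 m)² = 1.802e-07 m²
R_2 = (2.80×10^-8)(89.7)/(1.802e-07) = 13.94 Ω
Seg 3: A = πr² = π(9.2800e-04 m)² = 2.705e-06 m²
R_3 = (2.80×10^-8)(577)/(2.705e-06) = 5.972 Ω
R_total = R_1 + R_2 + R_3 = 25.6 Ω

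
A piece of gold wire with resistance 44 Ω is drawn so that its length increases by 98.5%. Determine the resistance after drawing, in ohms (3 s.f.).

k = 1 + 98.5/100 = 1.985; volume constant ⇒ A' = A/k, so R' = k²R.
R' = 3.94 × 44 = 173 Ω

173 Ω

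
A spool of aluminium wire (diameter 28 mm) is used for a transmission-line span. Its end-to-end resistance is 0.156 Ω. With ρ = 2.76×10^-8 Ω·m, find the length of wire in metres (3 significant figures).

A = π(d/2)² = π(1.4000e-02 m)² = 6.158e-04 m²
L = RA/ρ = (0.156)(6.158e-04)/(2.76×10^-8) = 3480 m

3480 m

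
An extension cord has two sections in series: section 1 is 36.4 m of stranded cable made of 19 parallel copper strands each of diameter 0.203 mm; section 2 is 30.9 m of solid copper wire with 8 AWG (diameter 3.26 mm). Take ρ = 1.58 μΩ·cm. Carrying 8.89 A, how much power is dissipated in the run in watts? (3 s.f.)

78.5 W

ρ = 1.58 μΩ·cm = 1.58×10^-8 Ω·m
Section 1: A_strand = π(1.0150e-04)² = 3.237e-08 m²; R₁ = ρL/(N·A_s) = (1.58×10^-8)(36.4)/(19×3.237e-08) = 0.9352 Ω
Section 2: A = π(3.26/2 mm)² = π(1.6300e-03 m)² = 8.347e-06 m²
R₂ = (1.58×10^-8)(30.9)/(8.347e-06) = 0.05849 Ω
R = R₁ + R₂ = 0.9937 Ω
P = I²R = (8.89)² × 0.9937 = 78.5 W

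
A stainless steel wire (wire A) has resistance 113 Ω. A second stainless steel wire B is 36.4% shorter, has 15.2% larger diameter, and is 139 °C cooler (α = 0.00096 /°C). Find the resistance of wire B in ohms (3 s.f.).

46.9 Ω

R ∝ ρL/d² with ρ ∝ (1+αΔT), so R_B/R_A = (1 − 36.4/100) × (1 + 15.2/100)⁻² × (1 − 0.00096×139)
= 0.636 × 0.7535 × 0.8666 = 0.4153
R_B = 0.4153 × 113 = 46.9 Ω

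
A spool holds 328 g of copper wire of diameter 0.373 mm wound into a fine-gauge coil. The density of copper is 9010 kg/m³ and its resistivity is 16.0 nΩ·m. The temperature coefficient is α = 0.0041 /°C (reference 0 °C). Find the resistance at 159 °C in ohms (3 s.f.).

ρ = 16.0 nΩ·m = 1.60×10^-8 Ω·m
A = π(d/2)² = π(1.8650e-04 m)² = 1.0927e-07 m²
L = m/(density·A) = 0.328/(9010×1.0927e-07) = 333.2 m
R = ρL/A = (1.60×10^-8)(333.2)/(1.0927e-07) = 48.78 Ω
R(159 °C) = 48.78 × (1 + 0.0041×159) = 80.6 Ω

80.6 Ω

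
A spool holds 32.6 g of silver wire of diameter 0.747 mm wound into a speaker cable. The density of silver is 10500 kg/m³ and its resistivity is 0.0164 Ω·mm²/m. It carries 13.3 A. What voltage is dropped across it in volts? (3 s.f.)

3.53 V

ρ = 0.0164 Ω·mm²/m = 1.64×10^-8 Ω·m
A = π(d/2)² = π(3.7350e-04 m)² = 4.3826e-07 m²
L = m/(density·A) = 0.0326/(10500×4.3826e-07) = 7.084 m
R = ρL/A = (1.64×10^-8)(7.084)/(4.3826e-07) = 0.2651 Ω
V = IR = 13.3 × 0.2651 = 3.53 V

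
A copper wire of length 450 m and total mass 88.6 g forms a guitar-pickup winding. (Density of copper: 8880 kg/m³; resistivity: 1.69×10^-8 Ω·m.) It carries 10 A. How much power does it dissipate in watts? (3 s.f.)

A = m/(density·L) = 0.0886/(8880×450) = 2.2172e-08 m²
R = ρL/A = (1.69×10^-8)(450)/(2.2172e-08) = 343 Ω
P = I²R = (10)² × 343 = 34300 W

34300 W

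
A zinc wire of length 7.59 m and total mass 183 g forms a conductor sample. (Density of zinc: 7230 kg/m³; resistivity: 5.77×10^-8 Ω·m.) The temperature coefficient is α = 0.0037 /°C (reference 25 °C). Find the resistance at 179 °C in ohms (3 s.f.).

0.206 Ω

A = m/(density·L) = 0.183/(7230×7.59) = 3.3348e-06 m²
R = ρL/A = (5.77×10^-8)(7.59)/(3.3348e-06) = 0.1313 Ω
R(179 °C) = 0.1313 × (1 + 0.0037×154) = 0.206 Ω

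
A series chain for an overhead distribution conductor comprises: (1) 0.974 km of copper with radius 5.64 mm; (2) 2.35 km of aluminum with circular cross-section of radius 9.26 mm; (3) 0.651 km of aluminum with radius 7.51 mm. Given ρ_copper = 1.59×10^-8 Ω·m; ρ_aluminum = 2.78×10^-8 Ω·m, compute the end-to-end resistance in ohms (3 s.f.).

0.500 Ω

Seg 1: A = πr² = π(5.6400e-03 m)² = 9.993e-05 m²
R_1 = (1.59×10^-8)(974)/(9.993e-05) = 0.155 Ω
Seg 2: A = πr² = π(9.2600e-03 m)² = 2.694e-04 m²
R_2 = (2.78×10^-8)(2350)/(2.694e-04) = 0.2425 Ω
Seg 3: A = πr² = π(7.5100e-03 m)² = 1.772e-04 m²
R_3 = (2.78×10^-8)(651)/(1.772e-04) = 0.1021 Ω
R_total = R_1 + R_2 + R_3 = 0.500 Ω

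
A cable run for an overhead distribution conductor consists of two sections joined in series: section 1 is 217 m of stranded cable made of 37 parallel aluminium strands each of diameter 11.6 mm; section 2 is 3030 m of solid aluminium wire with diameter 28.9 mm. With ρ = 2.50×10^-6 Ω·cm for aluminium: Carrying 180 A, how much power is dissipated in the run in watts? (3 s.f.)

3790 W

ρ = 2.50×10^-6 Ω·cm = 2.50×10^-8 Ω·m
Section 1: A_strand = π(5.8000e-03)² = 1.057e-04 m²; R₁ = ρL/(N·A_s) = (2.50×10^-8)(217)/(37×1.057e-04) = 0.001387 Ω
Section 2: A = π(d/2)² = π(1.4450e-02 m)² = 6.560e-04 m²
R₂ = (2.50×10^-8)(3030)/(6.560e-04) = 0.1155 Ω
R = R₁ + R₂ = 0.1169 Ω
P = I²R = (180)² × 0.1169 = 3790 W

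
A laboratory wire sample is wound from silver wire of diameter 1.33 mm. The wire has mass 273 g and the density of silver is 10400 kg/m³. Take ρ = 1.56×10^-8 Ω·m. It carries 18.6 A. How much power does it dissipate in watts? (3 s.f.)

73.4 W

A = π(d/2)² = π(6.6500e-04 m)² = 1.3893e-06 m²
L = m/(density·A) = 0.273/(10400×1.3893e-06) = 18.89 m
R = ρL/A = (1.56×10^-8)(18.89)/(1.3893e-06) = 0.2122 Ω
P = I²R = (18.6)² × 0.2122 = 73.4 W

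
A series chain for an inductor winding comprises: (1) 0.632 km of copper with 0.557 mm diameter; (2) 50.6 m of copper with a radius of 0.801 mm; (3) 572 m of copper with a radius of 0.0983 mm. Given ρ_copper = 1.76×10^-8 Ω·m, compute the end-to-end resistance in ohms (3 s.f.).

378 Ω

Seg 1: A = π(d/2)² = π(2.7850e-04 m)² = 2.437e-07 m²
R_1 = (1.76×10^-8)(632)/(2.437e-07) = 45.65 Ω
Seg 2: A = πr² = π(8.0100e-04 m)² = 2.016e-06 m²
R_2 = (1.76×10^-8)(50.6)/(2.016e-06) = 0.4418 Ω
Seg 3: A = πr² = π(9.8300e-05 m)² = 3.036e-08 m²
R_3 = (1.76×10^-8)(572)/(3.036e-08) = 331.6 Ω
R_total = R_1 + R_2 + R_3 = 378 Ω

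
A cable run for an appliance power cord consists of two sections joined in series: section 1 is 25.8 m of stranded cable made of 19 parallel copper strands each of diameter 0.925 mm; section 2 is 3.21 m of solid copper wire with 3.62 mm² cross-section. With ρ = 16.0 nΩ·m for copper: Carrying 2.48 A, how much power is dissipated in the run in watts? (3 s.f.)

0.286 W

ρ = 16.0 nΩ·m = 1.60×10^-8 Ω·m
Section 1: A_strand = π(4.6250e-04)² = 6.720e-07 m²; R₁ = ρL/(N·A_s) = (1.60×10^-8)(25.8)/(19×6.720e-07) = 0.03233 Ω
Section 2: A = 3.62 mm² = 3.620e-06 m²
R₂ = (1.60×10^-8)(3.21)/(3.620e-06) = 0.01419 Ω
R = R₁ + R₂ = 0.04652 Ω
P = I²R = (2.48)² × 0.04652 = 0.286 W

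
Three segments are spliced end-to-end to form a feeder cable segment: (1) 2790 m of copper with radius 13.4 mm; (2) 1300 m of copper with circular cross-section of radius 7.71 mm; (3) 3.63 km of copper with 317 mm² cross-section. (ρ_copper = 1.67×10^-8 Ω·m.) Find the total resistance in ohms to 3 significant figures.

Seg 1: A = πr² = π(1.3400e-02 m)² = 5.641e-04 m²
R_1 = (1.67×10^-8)(2790)/(5.641e-04) = 0.0826 Ω
Seg 2: A = πr² = π(7.7100e-03 m)² = 1.867e-04 m²
R_2 = (1.67×10^-8)(1300)/(1.867e-04) = 0.1163 Ω
Seg 3: A = 317 mm² = 3.170e-04 m²
R_3 = (1.67×10^-8)(3630)/(3.170e-04) = 0.1912 Ω
R_total = R_1 + R_2 + R_3 = 0.390 Ω

0.390 Ω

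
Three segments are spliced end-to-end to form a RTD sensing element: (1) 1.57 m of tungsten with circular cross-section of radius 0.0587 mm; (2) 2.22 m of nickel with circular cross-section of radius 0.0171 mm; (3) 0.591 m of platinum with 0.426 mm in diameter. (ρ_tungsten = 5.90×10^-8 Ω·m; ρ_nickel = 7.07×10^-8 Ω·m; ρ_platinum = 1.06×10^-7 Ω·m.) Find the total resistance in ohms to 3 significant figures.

Seg 1: A = πr² = π(5.8700e-05 m)² = 1.082e-08 m²
R_1 = (5.90×10^-8)(1.57)/(1.082e-08) = 8.557 Ω
Seg 2: A = πr² = π(1.7100e-05 m)² = 9.186e-10 m²
R_2 = (7.07×10^-8)(2.22)/(9.186e-10) = 170.9 Ω
Seg 3: A = π(d/2)² = π(2.1300e-04 m)² = 1.425e-07 m²
R_3 = (1.06×10^-7)(0.591)/(1.425e-07) = 0.4395 Ω
R_total = R_1 + R_2 + R_3 = 180 Ω

180 Ω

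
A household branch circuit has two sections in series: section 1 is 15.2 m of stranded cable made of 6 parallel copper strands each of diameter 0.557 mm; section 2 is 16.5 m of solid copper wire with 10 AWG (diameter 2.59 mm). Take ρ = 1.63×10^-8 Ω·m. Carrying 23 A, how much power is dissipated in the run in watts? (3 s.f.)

Section 1: A_strand = π(2.7850e-04)² = 2.437e-07 m²; R₁ = ρL/(N·A_s) = (1.63×10^-8)(15.2)/(6×2.437e-07) = 0.1695 Ω
Section 2: A = π(2.59/2 mm)² = π(1.2950e-03 m)² = 5.269e-06 m²
R₂ = (1.63×10^-8)(16.5)/(5.269e-06) = 0.05105 Ω
R = R₁ + R₂ = 0.2205 Ω
P = I²R = (23)² × 0.2205 = 117 W

117 W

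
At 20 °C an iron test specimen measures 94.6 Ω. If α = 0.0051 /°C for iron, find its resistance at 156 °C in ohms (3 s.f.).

160 Ω

ΔT = 156 − 20 = 136 °C
R = R₀(1 + αΔT) = 94.6 × (1 + 0.0051×136) = 94.6 × 1.694 = 160 Ω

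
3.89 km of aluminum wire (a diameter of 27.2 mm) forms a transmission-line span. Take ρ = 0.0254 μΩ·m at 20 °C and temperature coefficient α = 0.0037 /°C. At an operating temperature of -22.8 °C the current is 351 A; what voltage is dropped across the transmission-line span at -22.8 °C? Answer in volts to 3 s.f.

50.2 V

ρ = 0.0254 μΩ·m = 2.54×10^-8 Ω·m
A = π(d/2)² = π(1.3600e-02 m)² = 5.811e-04 m²
R₍20₎ = ρL/A = (2.54×10^-8)(3890)/(5.811e-04) = 0.17 Ω
R₍-22.8₎ = R₍20₎(1 + αΔT) = 0.17 × (1 + 0.0037×-42.8) = 0.1431 Ω
V = IR = 351 × 0.1431 = 50.2 V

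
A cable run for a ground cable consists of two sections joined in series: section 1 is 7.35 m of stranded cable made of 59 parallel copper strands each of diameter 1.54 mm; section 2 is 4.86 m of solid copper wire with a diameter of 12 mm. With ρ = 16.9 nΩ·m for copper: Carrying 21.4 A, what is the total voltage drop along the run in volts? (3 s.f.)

ρ = 16.9 nΩ·m = 1.69×10^-8 Ω·m
Section 1: A_strand = π(7.7000e-04)² = 1.863e-06 m²; R₁ = ρL/(N·A_s) = (1.69×10^-8)(7.35)/(59×1.863e-06) = 0.00113 Ω
Section 2: A = π(d/2)² = π(6.0000e-03 m)² = 1.131e-04 m²
R₂ = (1.69×10^-8)(4.86)/(1.131e-04) = 7.262×10^-4 Ω
R = R₁ + R₂ = 0.001857 Ω
V = IR = 21.4 × 0.001857 = 0.0397 V

0.0397 V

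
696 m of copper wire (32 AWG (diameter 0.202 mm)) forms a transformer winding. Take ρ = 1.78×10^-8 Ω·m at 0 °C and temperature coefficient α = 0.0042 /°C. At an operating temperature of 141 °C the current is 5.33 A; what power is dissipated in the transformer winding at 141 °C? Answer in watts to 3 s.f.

A = π(0.202/2 mm)² = π(1.0100e-04 m)² = 3.205e-08 m²
R₍0₎ = ρL/A = (1.78×10^-8)(696)/(3.205e-08) = 386.6 Ω
R₍141₎ = R₍0₎(1 + αΔT) = 386.6 × (1 + 0.0042×141) = 615.5 Ω
P = I²R = (5.33)² × 615.5 = 17500 W

17500 W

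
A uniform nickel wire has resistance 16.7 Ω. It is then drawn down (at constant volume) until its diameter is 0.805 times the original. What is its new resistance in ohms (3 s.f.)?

39.8 Ω

Volume constant ⇒ L' = L/r² with r = 0.805. R' = ρL'/A' = ρ(L/r²)/(πr²d₀²/4) = R/r⁴.
R' = 2.381 × 16.7 = 39.8 Ω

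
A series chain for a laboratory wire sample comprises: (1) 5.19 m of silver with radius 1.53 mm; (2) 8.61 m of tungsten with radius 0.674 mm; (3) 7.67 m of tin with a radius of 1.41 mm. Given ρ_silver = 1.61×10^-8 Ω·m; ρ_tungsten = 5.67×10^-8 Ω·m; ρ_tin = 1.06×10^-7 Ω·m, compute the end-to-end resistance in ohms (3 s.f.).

Seg 1: A = πr² = π(1.5300e-03 m)² = 7.354e-06 m²
R_1 = (1.61×10^-8)(5.19)/(7.354e-06) = 0.01136 Ω
Seg 2: A = πr² = π(6.7400e-04 m)² = 1.427e-06 m²
R_2 = (5.67×10^-8)(8.61)/(1.427e-06) = 0.3421 Ω
Seg 3: A = πr² = π(1.4100e-03 m)² = 6.246e-06 m²
R_3 = (1.06×10^-7)(7.67)/(6.246e-06) = 0.1302 Ω
R_total = R_1 + R_2 + R_3 = 0.484 Ω

0.484 Ω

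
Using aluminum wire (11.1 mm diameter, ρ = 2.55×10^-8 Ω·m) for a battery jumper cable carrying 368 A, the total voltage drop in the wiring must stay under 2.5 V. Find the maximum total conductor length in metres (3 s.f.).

A = π(d/2)² = π(5.5500e-03 m)² = 9.677e-05 m²
L_max = V_max·A/(1·ρI) = (2.5)(9.677e-05)/(2.55×10^-8×368) = 25.8 m

25.8 m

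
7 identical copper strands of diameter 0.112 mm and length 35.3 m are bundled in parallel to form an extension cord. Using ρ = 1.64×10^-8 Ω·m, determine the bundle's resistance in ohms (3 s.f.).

A_strand = π(5.6000e-05 m)² = 9.852e-09 m²
R_strand = ρL/A = (1.64×10^-8)(35.3)/(9.852e-09) = 58.76 Ω
R_total = R_strand/N = 58.76/7 = 8.39 Ω

8.39 Ω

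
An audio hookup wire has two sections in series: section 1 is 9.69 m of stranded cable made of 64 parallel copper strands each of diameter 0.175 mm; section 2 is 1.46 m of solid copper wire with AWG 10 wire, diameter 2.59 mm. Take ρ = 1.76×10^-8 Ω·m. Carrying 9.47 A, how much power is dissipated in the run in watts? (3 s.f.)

10.4 W

Section 1: A_strand = π(8.7500e-05)² = 2.405e-08 m²; R₁ = ρL/(N·A_s) = (1.76×10^-8)(9.69)/(64×2.405e-08) = 0.1108 Ω
Section 2: A = π(2.59/2 mm)² = π(1.2950e-03 m)² = 5.269e-06 m²
R₂ = (1.76×10^-8)(1.46)/(5.269e-06) = 0.004877 Ω
R = R₁ + R₂ = 0.1157 Ω
P = I²R = (9.47)² × 0.1157 = 10.4 W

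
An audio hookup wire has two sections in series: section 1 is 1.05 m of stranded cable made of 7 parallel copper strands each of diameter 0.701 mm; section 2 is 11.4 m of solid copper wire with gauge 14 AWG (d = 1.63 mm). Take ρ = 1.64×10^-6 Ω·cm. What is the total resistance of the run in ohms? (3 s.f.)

0.0960 Ω

ρ = 1.64×10^-6 Ω·cm = 1.64×10^-8 Ω·m
Section 1: A_strand = π(3.5050e-04)² = 3.859e-07 m²; R₁ = ρL/(N·A_s) = (1.64×10^-8)(1.05)/(7×3.859e-07) = 0.006374 Ω
Section 2: A = π(1.63/2 mm)² = π(8.1500e-04 m)² = 2.087e-06 m²
R₂ = (1.64×10^-8)(11.4)/(2.087e-06) = 0.08959 Ω
R = R₁ + R₂ = 0.0960 Ω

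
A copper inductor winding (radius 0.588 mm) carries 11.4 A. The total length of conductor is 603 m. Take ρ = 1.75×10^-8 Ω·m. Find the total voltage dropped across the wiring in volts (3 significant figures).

A = πr² = π(5.8800e-04 m)² = 1.086e-06 m²
R = ρL/A = (1.75×10^-8)(603)/(1.086e-06) = 9.715 Ω
V = IR = 11.4 × 9.715 = 111 V

111 V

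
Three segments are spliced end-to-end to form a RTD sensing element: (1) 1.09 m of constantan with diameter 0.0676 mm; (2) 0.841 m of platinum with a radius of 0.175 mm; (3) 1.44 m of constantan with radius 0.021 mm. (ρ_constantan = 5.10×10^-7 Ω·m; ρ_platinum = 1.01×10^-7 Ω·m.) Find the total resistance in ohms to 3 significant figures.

686 Ω

Seg 1: A = π(d/2)² = π(3.3800e-05 m)² = 3.589e-09 m²
R_1 = (5.10×10^-7)(1.09)/(3.589e-09) = 154.9 Ω
Seg 2: A = πr² = π(1.7500e-04 m)² = 9.621e-08 m²
R_2 = (1.01×10^-7)(0.841)/(9.621e-08) = 0.8829 Ω
Seg 3: A = πr² = π(2.1000e-05 m)² = 1.385e-09 m²
R_3 = (5.10×10^-7)(1.44)/(1.385e-09) = 530.1 Ω
R_total = R_1 + R_2 + R_3 = 686 Ω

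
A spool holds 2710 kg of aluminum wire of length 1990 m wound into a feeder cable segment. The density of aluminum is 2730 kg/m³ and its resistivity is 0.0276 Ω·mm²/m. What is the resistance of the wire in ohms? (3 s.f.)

0.110 Ω

ρ = 0.0276 Ω·mm²/m = 2.76×10^-8 Ω·m
A = m/(density·L) = 2710/(2730×1990) = 4.9883e-04 m²
R = ρL/A = (2.76×10^-8)(1990)/(4.9883e-04) = 0.110 Ω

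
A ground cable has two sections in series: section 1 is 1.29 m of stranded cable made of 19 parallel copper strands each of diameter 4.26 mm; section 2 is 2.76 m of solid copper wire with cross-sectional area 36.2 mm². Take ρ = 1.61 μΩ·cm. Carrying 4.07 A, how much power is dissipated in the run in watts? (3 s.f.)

ρ = 1.61 μΩ·cm = 1.61×10^-8 Ω·m
Section 1: A_strand = π(2.1300e-03)² = 1.425e-05 m²; R₁ = ρL/(N·A_s) = (1.61×10^-8)(1.29)/(19×1.425e-05) = 7.669×10^-5 Ω
Section 2: A = 36.2 mm² = 3.620e-05 m²
R₂ = (1.61×10^-8)(2.76)/(3.620e-05) = 0.001228 Ω
R = R₁ + R₂ = 0.001304 Ω
P = I²R = (4.07)² × 0.001304 = 0.0216 W

0.0216 W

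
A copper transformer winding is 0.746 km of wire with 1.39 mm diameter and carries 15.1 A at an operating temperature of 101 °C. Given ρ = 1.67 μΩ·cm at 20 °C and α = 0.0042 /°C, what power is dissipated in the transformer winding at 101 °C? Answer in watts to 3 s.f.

ρ = 1.67 μΩ·cm = 1.67×10^-8 Ω·m
A = π(d/2)² = π(6.9500e-04 m)² = 1.517e-06 m²
R₍20₎ = ρL/A = (1.67×10^-8)(746)/(1.517e-06) = 8.21 Ω
R₍101₎ = R₍20₎(1 + αΔT) = 8.21 × (1 + 0.0042×81) = 11 Ω
P = I²R = (15.1)² × 11 = 2510 W

2510 W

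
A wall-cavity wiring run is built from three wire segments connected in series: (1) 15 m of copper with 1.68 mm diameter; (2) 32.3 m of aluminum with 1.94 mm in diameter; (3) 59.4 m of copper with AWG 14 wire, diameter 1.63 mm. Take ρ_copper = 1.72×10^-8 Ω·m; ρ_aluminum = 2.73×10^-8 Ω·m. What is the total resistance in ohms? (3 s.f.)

Seg 1: A = π(d/2)² = π(8.4000e-04 m)² = 2.217e-06 m²
R_1 = (1.72×10^-8)(15)/(2.217e-06) = 0.1164 Ω
Seg 2: A = π(d/2)² = π(9.7000e-04 m)² = 2.956e-06 m²
R_2 = (2.73×10^-8)(32.3)/(2.956e-06) = 0.2983 Ω
Seg 3: A = π(1.63/2 mm)² = π(8.1500e-04 m)² = 2.087e-06 m²
R_3 = (1.72×10^-8)(59.4)/(2.087e-06) = 0.4896 Ω
R_total = R_1 + R_2 + R_3 = 0.904 Ω

0.904 Ω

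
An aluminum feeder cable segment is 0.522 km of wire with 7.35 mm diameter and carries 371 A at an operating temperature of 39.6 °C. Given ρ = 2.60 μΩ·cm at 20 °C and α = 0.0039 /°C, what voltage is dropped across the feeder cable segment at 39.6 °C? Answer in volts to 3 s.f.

128 V

ρ = 2.60 μΩ·cm = 2.60×10^-8 Ω·m
A = π(d/2)² = π(3.6750e-03 m)² = 4.243e-05 m²
R₍20₎ = ρL/A = (2.60×10^-8)(522)/(4.243e-05) = 0.3199 Ω
R₍39.6₎ = R₍20₎(1 + αΔT) = 0.3199 × (1 + 0.0039×19.6) = 0.3443 Ω
V = IR = 371 × 0.3443 = 128 V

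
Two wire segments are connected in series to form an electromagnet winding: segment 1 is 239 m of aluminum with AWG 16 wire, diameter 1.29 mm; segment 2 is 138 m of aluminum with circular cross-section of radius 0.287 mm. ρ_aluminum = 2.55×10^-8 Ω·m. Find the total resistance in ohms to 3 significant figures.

Segment 1: A = π(1.29/2 mm)² = π(6.4500e-04 m)² = 1.307e-06 m²
R₁ = ρL/A = (2.55×10^-8)(239)/(1.307e-06) = 4.663 Ω
Segment 2: A = πr² = π(2.8700e-04 m)² = 2.588e-07 m²
R₂ = (2.55×10^-8)(138)/(2.588e-07) = 13.6 Ω
R = R₁ + R₂ = 18.3 Ω

18.3 Ω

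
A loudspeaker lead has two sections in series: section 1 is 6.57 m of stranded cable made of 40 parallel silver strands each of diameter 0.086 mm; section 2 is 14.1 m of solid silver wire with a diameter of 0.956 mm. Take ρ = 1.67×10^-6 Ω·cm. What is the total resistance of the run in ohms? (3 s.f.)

ρ = 1.67×10^-6 Ω·cm = 1.67×10^-8 Ω·m
Section 1: A_strand = π(4.3000e-05)² = 5.809e-09 m²; R₁ = ρL/(N·A_s) = (1.67×10^-8)(6.57)/(40×5.809e-09) = 0.4722 Ω
Section 2: A = π(d/2)² = π(4.7800e-04 m)² = 7.178e-07 m²
R₂ = (1.67×10^-8)(14.1)/(7.178e-07) = 0.328 Ω
R = R₁ + R₂ = 0.800 Ω

0.800 Ω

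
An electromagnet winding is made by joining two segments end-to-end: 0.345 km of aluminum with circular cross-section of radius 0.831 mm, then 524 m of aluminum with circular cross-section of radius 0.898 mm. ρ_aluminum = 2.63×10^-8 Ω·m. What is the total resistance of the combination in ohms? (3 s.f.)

Segment 1: A = πr² = π(8.3100e-04 m)² = 2.169e-06 m²
R₁ = ρL/A = (2.63×10^-8)(345)/(2.169e-06) = 4.182 Ω
Segment 2: A = πr² = π(8.9800e-04 m)² = 2.533e-06 m²
R₂ = (2.63×10^-8)(524)/(2.533e-06) = 5.44 Ω
R = R₁ + R₂ = 9.62 Ω

9.62 Ω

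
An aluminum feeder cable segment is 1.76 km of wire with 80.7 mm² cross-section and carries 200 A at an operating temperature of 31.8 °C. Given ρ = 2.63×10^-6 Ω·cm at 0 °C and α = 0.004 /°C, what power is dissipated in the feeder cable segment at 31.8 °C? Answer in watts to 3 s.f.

ρ = 2.63×10^-6 Ω·cm = 2.63×10^-8 Ω·m
A = 80.7 mm² = 8.070e-05 m²
R₍0₎ = ρL/A = (2.63×10^-8)(1760)/(8.070e-05) = 0.5736 Ω
R₍31.8₎ = R₍0₎(1 + αΔT) = 0.5736 × (1 + 0.004×31.8) = 0.6465 Ω
P = I²R = (200)² × 0.6465 = 25900 W

25900 W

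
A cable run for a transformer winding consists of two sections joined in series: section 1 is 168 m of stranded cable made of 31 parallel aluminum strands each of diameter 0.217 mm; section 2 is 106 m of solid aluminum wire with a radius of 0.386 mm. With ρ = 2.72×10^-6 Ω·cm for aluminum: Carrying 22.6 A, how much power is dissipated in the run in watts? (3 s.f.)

ρ = 2.72×10^-6 Ω·cm = 2.72×10^-8 Ω·m
Section 1: A_strand = π(1.0850e-04)² = 3.698e-08 m²; R₁ = ρL/(N·A_s) = (2.72×10^-8)(168)/(31×3.698e-08) = 3.986 Ω
Section 2: A = πr² = π(3.8600e-04 m)² = 4.681e-07 m²
R₂ = (2.72×10^-8)(106)/(4.681e-07) = 6.16 Ω
R = R₁ + R₂ = 10.15 Ω
P = I²R = (22.6)² × 10.15 = 5180 W

5180 W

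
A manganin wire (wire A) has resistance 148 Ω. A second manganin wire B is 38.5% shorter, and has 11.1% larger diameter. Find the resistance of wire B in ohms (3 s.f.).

R ∝ L/d², so R_B/R_A = (1 − 38.5/100) × (1 + 11.1/100)⁻²
= 0.615 × 0.8102 = 0.4983
R_B = 0.4983 × 148 = 73.7 Ω

73.7 Ω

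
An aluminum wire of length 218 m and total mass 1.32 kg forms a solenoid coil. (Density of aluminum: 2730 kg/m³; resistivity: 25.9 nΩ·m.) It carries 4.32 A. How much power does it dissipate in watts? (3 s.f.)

ρ = 25.9 nΩ·m = 2.59×10^-8 Ω·m
A = m/(density·L) = 1.32/(2730×218) = 2.2180e-06 m²
R = ρL/A = (2.59×10^-8)(218)/(2.2180e-06) = 2.546 Ω
P = I²R = (4.32)² × 2.546 = 47.5 W

47.5 W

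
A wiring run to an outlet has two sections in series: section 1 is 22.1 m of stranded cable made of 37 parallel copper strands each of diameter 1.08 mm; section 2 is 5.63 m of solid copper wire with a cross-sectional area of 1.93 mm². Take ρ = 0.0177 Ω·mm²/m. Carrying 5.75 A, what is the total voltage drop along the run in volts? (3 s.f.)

0.363 V

ρ = 0.0177 Ω·mm²/m = 1.77×10^-8 Ω·m
Section 1: A_strand = π(5.4000e-04)² = 9.161e-07 m²; R₁ = ρL/(N·A_s) = (1.77×10^-8)(22.1)/(37×9.161e-07) = 0.01154 Ω
Section 2: A = 1.93 mm² = 1.930e-06 m²
R₂ = (1.77×10^-8)(5.63)/(1.930e-06) = 0.05163 Ω
R = R₁ + R₂ = 0.06317 Ω
V = IR = 5.75 × 0.06317 = 0.363 V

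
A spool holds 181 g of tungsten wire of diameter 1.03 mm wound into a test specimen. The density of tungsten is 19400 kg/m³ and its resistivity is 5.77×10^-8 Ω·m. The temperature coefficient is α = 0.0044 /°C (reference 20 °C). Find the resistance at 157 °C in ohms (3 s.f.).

1.24 Ω

A = π(d/2)² = π(5.1500e-04 m)² = 8.3323e-07 m²
L = m/(density·A) = 0.181/(19400×8.3323e-07) = 11.2 m
R = ρL/A = (5.77×10^-8)(11.2)/(8.3323e-07) = 0.7754 Ω
R(157 °C) = 0.7754 × (1 + 0.0044×137) = 1.24 Ω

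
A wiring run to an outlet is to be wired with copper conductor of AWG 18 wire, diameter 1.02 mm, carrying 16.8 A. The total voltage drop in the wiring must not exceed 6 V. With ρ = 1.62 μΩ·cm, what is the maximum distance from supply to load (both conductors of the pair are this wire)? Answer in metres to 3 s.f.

9.01 m

ρ = 1.62 μΩ·cm = 1.62×10^-8 Ω·m
A = π(1.02/2 mm)² = π(5.1000e-04 m)² = 8.171e-07 m²
L_max = V_max·A/(2·ρI) = (6)(8.171e-07)/(2×1.62×10^-8×16.8) = 9.01 m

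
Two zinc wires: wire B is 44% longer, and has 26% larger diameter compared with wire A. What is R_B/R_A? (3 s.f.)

0.907

R ∝ L/d², so R_B/R_A = (1 + 44/100) × (1 + 26/100)⁻²
= 1.44 × 0.6299 = 0.907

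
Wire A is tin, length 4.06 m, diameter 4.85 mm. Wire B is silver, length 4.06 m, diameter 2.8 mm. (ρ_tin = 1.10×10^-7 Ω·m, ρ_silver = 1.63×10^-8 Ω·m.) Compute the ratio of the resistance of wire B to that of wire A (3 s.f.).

0.445

R ∝ ρL/d², so R_B/R_A = (ρ_B/ρ_A) × (d_A/d_B)²
= (1.63×10^-8/1.10×10^-7) × (4.85/2.8)² = 0.445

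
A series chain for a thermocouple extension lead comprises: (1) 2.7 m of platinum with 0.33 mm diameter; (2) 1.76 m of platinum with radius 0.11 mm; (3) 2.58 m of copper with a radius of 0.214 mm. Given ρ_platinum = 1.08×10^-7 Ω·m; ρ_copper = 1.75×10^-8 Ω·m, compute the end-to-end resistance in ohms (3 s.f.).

8.72 Ω

Seg 1: A = π(d/2)² = π(1.6500e-04 m)² = 8.553e-08 m²
R_1 = (1.08×10^-7)(2.7)/(8.553e-08) = 3.409 Ω
Seg 2: A = πr² = π(1.1000e-04 m)² = 3.801e-08 m²
R_2 = (1.08×10^-7)(1.76)/(3.801e-08) = 5 Ω
Seg 3: A = πr² = π(2.1400e-04 m)² = 1.439e-07 m²
R_3 = (1.75×10^-8)(2.58)/(1.439e-07) = 0.3138 Ω
R_total = R_1 + R_2 + R_3 = 8.72 Ω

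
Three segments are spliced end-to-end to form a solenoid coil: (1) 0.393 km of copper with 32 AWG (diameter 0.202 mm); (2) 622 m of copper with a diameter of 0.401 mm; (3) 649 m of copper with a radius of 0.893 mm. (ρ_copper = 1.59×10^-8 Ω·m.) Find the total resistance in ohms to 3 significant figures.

Seg 1: A = π(0.202/2 mm)² = π(1.0100e-04 m)² = 3.205e-08 m²
R_1 = (1.59×10^-8)(393)/(3.205e-08) = 195 Ω
Seg 2: A = π(d/2)² = π(2.0050e-04 m)² = 1.263e-07 m²
R_2 = (1.59×10^-8)(622)/(1.263e-07) = 78.31 Ω
Seg 3: A = πr² = π(8.9300e-04 m)² = 2.505e-06 m²
R_3 = (1.59×10^-8)(649)/(2.505e-06) = 4.119 Ω
R_total = R_1 + R_2 + R_3 = 277 Ω

277 Ω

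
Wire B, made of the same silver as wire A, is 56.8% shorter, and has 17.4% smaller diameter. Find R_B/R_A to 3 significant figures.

R ∝ L/d², so R_B/R_A = (1 − 56.8/100) × (1 − 17.4/100)⁻²
= 0.432 × 1.466 = 0.633

0.633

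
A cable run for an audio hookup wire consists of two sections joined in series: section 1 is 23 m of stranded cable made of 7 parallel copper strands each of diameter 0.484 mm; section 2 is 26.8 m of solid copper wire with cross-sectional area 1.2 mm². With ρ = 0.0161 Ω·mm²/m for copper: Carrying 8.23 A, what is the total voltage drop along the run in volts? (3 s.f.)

5.33 V

ρ = 0.0161 Ω·mm²/m = 1.61×10^-8 Ω·m
Section 1: A_strand = π(2.4200e-04)² = 1.840e-07 m²; R₁ = ρL/(N·A_s) = (1.61×10^-8)(23)/(7×1.840e-07) = 0.2875 Ω
Section 2: A = 1.2 mm² = 1.200e-06 m²
R₂ = (1.61×10^-8)(26.8)/(1.200e-06) = 0.3596 Ω
R = R₁ + R₂ = 0.6471 Ω
V = IR = 8.23 × 0.6471 = 5.33 V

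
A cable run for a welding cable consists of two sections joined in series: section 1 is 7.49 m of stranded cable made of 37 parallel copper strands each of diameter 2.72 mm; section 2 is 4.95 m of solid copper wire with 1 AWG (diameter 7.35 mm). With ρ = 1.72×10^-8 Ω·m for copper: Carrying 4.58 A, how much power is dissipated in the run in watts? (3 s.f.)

0.0547 W

Section 1: A_strand = π(1.3600e-03)² = 5.811e-06 m²; R₁ = ρL/(N·A_s) = (1.72×10^-8)(7.49)/(37×5.811e-06) = 5.992×10^-4 Ω
Section 2: A = π(7.35/2 mm)² = π(3.6750e-03 m)² = 4.243e-05 m²
R₂ = (1.72×10^-8)(4.95)/(4.243e-05) = 0.002007 Ω
R = R₁ + R₂ = 0.002606 Ω
P = I²R = (4.58)² × 0.002606 = 0.0547 W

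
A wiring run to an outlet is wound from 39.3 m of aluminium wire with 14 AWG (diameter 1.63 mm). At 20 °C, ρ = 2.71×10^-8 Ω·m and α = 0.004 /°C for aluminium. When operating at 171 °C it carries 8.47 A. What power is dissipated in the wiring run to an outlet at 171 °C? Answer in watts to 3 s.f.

58.7 W

A = π(1.63/2 mm)² = π(8.1500e-04 m)² = 2.087e-06 m²
R₍20₎ = ρL/A = (2.71×10^-8)(39.3)/(2.087e-06) = 0.5104 Ω
R₍171₎ = R₍20₎(1 + αΔT) = 0.5104 × (1 + 0.004×151) = 0.8187 Ω
P = I²R = (8.47)² × 0.8187 = 58.7 W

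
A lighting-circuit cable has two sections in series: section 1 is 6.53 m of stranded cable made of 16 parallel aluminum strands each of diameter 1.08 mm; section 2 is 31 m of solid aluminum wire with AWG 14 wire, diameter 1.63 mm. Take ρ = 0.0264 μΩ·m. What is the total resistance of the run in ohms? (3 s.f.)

0.404 Ω

ρ = 0.0264 μΩ·m = 2.64×10^-8 Ω·m
Section 1: A_strand = π(5.4000e-04)² = 9.161e-07 m²; R₁ = ρL/(N·A_s) = (2.64×10^-8)(6.53)/(16×9.161e-07) = 0.01176 Ω
Section 2: A = π(1.63/2 mm)² = π(8.1500e-04 m)² = 2.087e-06 m²
R₂ = (2.64×10^-8)(31)/(2.087e-06) = 0.3922 Ω
R = R₁ + R₂ = 0.404 Ω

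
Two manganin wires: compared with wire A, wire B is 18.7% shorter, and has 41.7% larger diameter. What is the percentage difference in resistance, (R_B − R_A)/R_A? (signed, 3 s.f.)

-59.5%

R ∝ L/d², so R_B/R_A = (1 − 18.7/100) × (1 + 41.7/100)⁻²
= 0.813 × 0.498 = 0.4049
(R_B − R_A)/R_A = 0.4049 − 1 = -59.5%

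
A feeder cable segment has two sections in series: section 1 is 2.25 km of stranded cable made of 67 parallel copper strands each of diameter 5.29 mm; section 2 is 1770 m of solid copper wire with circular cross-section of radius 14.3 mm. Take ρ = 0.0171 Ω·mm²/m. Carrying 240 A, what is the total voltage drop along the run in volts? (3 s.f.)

17.6 V

ρ = 0.0171 Ω·mm²/m = 1.71×10^-8 Ω·m
Section 1: A_strand = π(2.6450e-03)² = 2.198e-05 m²; R₁ = ρL/(N·A_s) = (1.71×10^-8)(2250)/(67×2.198e-05) = 0.02613 Ω
Section 2: A = πr² = π(1.4300e-02 m)² = 6.424e-04 m²
R₂ = (1.71×10^-8)(1770)/(6.424e-04) = 0.04711 Ω
R = R₁ + R₂ = 0.07324 Ω
V = IR = 240 × 0.07324 = 17.6 V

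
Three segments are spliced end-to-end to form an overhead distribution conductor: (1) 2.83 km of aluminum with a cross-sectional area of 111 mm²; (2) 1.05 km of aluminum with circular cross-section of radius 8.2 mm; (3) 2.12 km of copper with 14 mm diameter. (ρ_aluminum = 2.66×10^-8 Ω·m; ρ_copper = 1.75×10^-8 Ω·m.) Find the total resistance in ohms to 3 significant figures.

1.05 Ω

Seg 1: A = 111 mm² = 1.110e-04 m²
R_1 = (2.66×10^-8)(2830)/(1.110e-04) = 0.6782 Ω
Seg 2: A = πr² = π(8.2000e-03 m)² = 2.112e-04 m²
R_2 = (2.66×10^-8)(1050)/(2.112e-04) = 0.1322 Ω
Seg 3: A = π(d/2)² = π(7.0000e-03 m)² = 1.539e-04 m²
R_3 = (1.75×10^-8)(2120)/(1.539e-04) = 0.241 Ω
R_total = R_1 + R_2 + R_3 = 1.05 Ω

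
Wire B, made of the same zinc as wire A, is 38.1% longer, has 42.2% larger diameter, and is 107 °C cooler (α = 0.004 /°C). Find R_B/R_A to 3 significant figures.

0.391

R ∝ ρL/d² with ρ ∝ (1+αΔT), so R_B/R_A = (1 + 38.1/100) × (1 + 42.2/100)⁻² × (1 − 0.004×107)
= 1.381 × 0.4945 × 0.572 = 0.391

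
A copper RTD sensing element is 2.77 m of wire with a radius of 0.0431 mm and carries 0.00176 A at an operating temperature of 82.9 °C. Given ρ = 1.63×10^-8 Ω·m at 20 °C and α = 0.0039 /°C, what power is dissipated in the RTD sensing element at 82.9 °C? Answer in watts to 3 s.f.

2.98×10^-5 W

A = πr² = π(4.3100e-05 m)² = 5.836e-09 m²
R₍20₎ = ρL/A = (1.63×10^-8)(2.77)/(5.836e-09) = 7.737 Ω
R₍82.9₎ = R₍20₎(1 + αΔT) = 7.737 × (1 + 0.0039×62.9) = 9.635 Ω
P = I²R = (0.00176)² × 9.635 = 2.98×10^-5 W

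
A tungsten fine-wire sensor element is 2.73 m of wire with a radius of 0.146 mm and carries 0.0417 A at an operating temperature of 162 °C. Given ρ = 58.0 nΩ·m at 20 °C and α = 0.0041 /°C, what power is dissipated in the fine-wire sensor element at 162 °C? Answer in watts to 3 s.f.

ρ = 58.0 nΩ·m = 5.80×10^-8 Ω·m
A = πr² = π(1.4600e-04 m)² = 6.697e-08 m²
R₍20₎ = ρL/A = (5.80×10^-8)(2.73)/(6.697e-08) = 2.364 Ω
R₍162₎ = R₍20₎(1 + αΔT) = 2.364 × (1 + 0.0041×142) = 3.741 Ω
P = I²R = (0.0417)² × 3.741 = 0.00651 W

0.00651 W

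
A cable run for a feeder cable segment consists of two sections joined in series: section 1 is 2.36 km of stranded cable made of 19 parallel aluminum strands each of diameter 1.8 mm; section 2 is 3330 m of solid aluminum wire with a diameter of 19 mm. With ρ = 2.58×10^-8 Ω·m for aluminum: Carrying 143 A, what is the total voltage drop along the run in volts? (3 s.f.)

Section 1: A_strand = π(9.0000e-04)² = 2.545e-06 m²; R₁ = ρL/(N·A_s) = (2.58×10^-8)(2360)/(19×2.545e-06) = 1.259 Ω
Section 2: A = π(d/2)² = π(9.5000e-03 m)² = 2.835e-04 m²
R₂ = (2.58×10^-8)(3330)/(2.835e-04) = 0.303 Ω
R = R₁ + R₂ = 1.562 Ω
V = IR = 143 × 1.562 = 223 V

223 V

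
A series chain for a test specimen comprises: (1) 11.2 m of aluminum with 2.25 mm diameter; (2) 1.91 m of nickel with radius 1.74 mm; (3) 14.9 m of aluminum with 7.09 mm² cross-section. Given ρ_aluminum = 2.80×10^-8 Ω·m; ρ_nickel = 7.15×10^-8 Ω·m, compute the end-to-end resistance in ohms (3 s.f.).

Seg 1: A = π(d/2)² = π(1.1250e-03 m)² = 3.976e-06 m²
R_1 = (2.80×10^-8)(11.2)/(3.976e-06) = 0.07887 Ω
Seg 2: A = πr² = π(1.7400e-03 m)² = 9.511e-06 m²
R_2 = (7.15×10^-8)(1.91)/(9.511e-06) = 0.01436 Ω
Seg 3: A = 7.09 mm² = 7.090e-06 m²
R_3 = (2.80×10^-8)(14.9)/(7.090e-06) = 0.05884 Ω
R_total = R_1 + R_2 + R_3 = 0.152 Ω

0.152 Ω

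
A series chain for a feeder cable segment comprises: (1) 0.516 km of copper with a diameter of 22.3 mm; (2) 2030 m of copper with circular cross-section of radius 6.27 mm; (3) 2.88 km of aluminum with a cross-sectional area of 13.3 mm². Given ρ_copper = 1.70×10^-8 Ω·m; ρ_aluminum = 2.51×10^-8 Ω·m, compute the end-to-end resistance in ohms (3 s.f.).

Seg 1: A = π(d/2)² = π(1.1150e-02 m)² = 3.906e-04 m²
R_1 = (1.70×10^-8)(516)/(3.906e-04) = 0.02246 Ω
Seg 2: A = πr² = π(6.2700e-03 m)² = 1.235e-04 m²
R_2 = (1.70×10^-8)(2030)/(1.235e-04) = 0.2794 Ω
Seg 3: A = 13.3 mm² = 1.330e-05 m²
R_3 = (2.51×10^-8)(2880)/(1.330e-05) = 5.435 Ω
R_total = R_1 + R_2 + R_3 = 5.74 Ω

5.74 Ω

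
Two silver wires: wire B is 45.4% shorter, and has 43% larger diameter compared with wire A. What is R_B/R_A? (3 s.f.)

0.267

R ∝ L/d², so R_B/R_A = (1 − 45.4/100) × (1 + 43/100)⁻²
= 0.546 × 0.489 = 0.267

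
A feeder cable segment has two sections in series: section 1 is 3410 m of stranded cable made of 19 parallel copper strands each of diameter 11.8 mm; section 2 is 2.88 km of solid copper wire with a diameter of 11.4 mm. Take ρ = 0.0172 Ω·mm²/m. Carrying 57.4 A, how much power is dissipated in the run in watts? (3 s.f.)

1690 W

ρ = 0.0172 Ω·mm²/m = 1.72×10^-8 Ω·m
Section 1: A_strand = π(5.9000e-03)² = 1.094e-04 m²; R₁ = ρL/(N·A_s) = (1.72×10^-8)(3410)/(19×1.094e-04) = 0.02823 Ω
Section 2: A = π(d/2)² = π(5.7000e-03 m)² = 1.021e-04 m²
R₂ = (1.72×10^-8)(2880)/(1.021e-04) = 0.4853 Ω
R = R₁ + R₂ = 0.5135 Ω
P = I²R = (57.4)² × 0.5135 = 1690 W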